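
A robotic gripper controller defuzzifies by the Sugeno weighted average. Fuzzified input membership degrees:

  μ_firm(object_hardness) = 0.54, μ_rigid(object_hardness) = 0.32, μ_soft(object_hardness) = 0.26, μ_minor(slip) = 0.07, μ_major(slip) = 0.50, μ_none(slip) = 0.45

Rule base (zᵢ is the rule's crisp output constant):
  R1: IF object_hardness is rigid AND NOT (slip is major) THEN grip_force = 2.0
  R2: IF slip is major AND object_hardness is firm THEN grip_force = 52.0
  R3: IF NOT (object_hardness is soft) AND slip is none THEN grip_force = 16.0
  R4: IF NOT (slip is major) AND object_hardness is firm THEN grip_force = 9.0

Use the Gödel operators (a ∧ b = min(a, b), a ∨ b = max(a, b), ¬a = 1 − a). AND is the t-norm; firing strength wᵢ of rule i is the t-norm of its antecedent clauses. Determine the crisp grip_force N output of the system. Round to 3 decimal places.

21.661

R1 (z=2.0): rigid=0.32, ¬major=1−0.50=0.50; AND[min(a, b)] → w = 0.32
R2 (z=52.0): major=0.50, firm=0.54; AND[min(a, b)] → w = 0.50
R3 (z=16.0): ¬soft=1−0.26=0.74, none=0.45; AND[min(a, b)] → w = 0.45
R4 (z=9.0): ¬major=1−0.50=0.50, firm=0.54; AND[min(a, b)] → w = 0.50
Weighted average = (0.32·2.0 + 0.50·52.0 + 0.45·16.0 + 0.50·9.0) / (0.32 + 0.50 + 0.45 + 0.50)
  = 38.3400 / 1.7700 = 21.661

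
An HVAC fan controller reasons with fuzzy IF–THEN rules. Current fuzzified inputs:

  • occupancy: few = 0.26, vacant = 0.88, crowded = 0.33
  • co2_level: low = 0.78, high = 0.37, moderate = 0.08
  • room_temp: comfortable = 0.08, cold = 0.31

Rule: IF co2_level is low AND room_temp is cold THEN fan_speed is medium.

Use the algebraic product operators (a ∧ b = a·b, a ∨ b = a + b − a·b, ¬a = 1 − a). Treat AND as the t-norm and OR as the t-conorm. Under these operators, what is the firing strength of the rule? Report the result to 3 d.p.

firing strength: low=0.78, cold=0.31; AND[a·b] → w = 0.2418

0.242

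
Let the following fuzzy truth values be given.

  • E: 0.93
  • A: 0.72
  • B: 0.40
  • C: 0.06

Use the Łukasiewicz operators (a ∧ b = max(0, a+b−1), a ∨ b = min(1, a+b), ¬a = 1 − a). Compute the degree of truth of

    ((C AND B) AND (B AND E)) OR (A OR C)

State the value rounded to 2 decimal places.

C AND B = max(0, a+b−1) on (0.06, 0.40) = 0.00
B AND E = max(0, a+b−1) on (0.40, 0.93) = 0.33
(C AND B) AND (B AND E) = max(0, a+b−1) on (0.00, 0.33) = 0.00
A OR C = min(1, a+b) on (0.72, 0.06) = 0.78
((C AND B) AND (B AND E)) OR (A OR C) = min(1, a+b) on (0.00, 0.78) = 0.78

0.78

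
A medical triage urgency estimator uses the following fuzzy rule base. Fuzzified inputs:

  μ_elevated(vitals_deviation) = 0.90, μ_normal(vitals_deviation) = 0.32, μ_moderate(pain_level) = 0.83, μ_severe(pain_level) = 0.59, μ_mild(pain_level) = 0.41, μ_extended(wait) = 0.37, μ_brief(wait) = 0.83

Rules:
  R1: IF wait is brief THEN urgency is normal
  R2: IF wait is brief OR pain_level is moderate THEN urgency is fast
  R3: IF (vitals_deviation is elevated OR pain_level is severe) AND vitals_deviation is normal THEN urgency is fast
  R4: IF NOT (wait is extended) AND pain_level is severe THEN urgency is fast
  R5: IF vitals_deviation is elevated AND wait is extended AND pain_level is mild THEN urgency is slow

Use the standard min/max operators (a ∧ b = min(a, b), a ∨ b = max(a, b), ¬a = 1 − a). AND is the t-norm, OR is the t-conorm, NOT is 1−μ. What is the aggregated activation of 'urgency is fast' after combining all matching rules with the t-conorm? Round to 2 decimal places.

R1: brief=0.83 → w = 0.83
R2: brief=0.83, moderate=0.83; OR[max(a, b)] → w = 0.83
R3: (elevated=0.90 OR severe=0.59) = 0.90; AND[min(a, b)] with normal=0.32 → w = 0.32
R4: ¬extended=1−0.37=0.63, severe=0.59; AND[min(a, b)] → w = 0.59
R5: elevated=0.90, extended=0.37, mild=0.41; AND[min(a, b)] → w = 0.37
Rules with consequent 'fast': {R2, R3, R4} → strengths 0.83, 0.32, 0.59
Aggregate via t-conorm [max(a, b)]: 0.83

0.83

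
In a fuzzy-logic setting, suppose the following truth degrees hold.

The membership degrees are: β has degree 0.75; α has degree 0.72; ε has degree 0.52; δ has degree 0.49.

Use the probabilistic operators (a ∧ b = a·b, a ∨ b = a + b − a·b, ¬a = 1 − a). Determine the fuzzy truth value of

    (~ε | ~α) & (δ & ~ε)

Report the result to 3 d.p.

0.147

~ε = 1 − 0.5200 = 0.4800
~α = 1 − 0.7200 = 0.2800
~ε | ~α = a + b − a·b on (0.4800, 0.2800) = 0.6256
~ε = 1 − 0.5200 = 0.4800
δ & ~ε = a·b on (0.4900, 0.4800) = 0.2352
(~ε | ~α) & (δ & ~ε) = a·b on (0.6256, 0.2352) = 0.1471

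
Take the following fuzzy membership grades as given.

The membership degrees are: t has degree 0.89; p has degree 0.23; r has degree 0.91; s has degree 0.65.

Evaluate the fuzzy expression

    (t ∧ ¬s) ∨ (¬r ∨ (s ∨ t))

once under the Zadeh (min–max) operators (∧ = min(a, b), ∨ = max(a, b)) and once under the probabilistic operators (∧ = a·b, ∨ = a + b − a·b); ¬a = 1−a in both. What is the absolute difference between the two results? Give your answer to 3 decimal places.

0.086

Under Zadeh (min–max):
  ¬s = 1 − 0.65 = 0.35
  t ∧ ¬s = min(a, b) on (0.89, 0.35) = 0.35
  ¬r = 1 − 0.91 = 0.09
  s ∨ t = max(a, b) on (0.65, 0.89) = 0.89
  ¬r ∨ (s ∨ t) = max(a, b) on (0.09, 0.89) = 0.89
  (t ∧ ¬s) ∨ (¬r ∨ (s ∨ t)) = max(a, b) on (0.35, 0.89) = 0.89
  → value = 0.8900
Under probabilistic:
  ¬s = 1 − 0.6500 = 0.3500
  t ∧ ¬s = a·b on (0.8900, 0.3500) = 0.3115
  ¬r = 1 − 0.9100 = 0.0900
  s ∨ t = a + b − a·b on (0.6500, 0.8900) = 0.9615
  ¬r ∨ (s ∨ t) = a + b − a·b on (0.0900, 0.9615) = 0.9650
  (t ∧ ¬s) ∨ (¬r ∨ (s ∨ t)) = a + b − a·b on (0.3115, 0.9650) = 0.9759
  → value = 0.9759
|0.8900 − 0.9759| = 0.086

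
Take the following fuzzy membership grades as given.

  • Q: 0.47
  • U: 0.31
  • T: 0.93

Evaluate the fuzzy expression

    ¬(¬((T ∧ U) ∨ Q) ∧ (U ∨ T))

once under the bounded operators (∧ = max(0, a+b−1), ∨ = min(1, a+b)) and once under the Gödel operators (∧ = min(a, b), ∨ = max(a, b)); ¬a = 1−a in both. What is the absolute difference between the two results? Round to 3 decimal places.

Under bounded:
  T ∧ U = max(0, a+b−1) on (0.93, 0.31) = 0.24
  (T ∧ U) ∨ Q = min(1, a+b) on (0.24, 0.47) = 0.71
  ¬((T ∧ U) ∨ Q) = 1 − 0.71 = 0.29
  U ∨ T = min(1, a+b) on (0.31, 0.93) = 1.00
  ¬((T ∧ U) ∨ Q) ∧ (U ∨ T) = max(0, a+b−1) on (0.29, 1.00) = 0.29
  ¬(¬((T ∧ U) ∨ Q) ∧ (U ∨ T)) = 1 − 0.29 = 0.71
  → value = 0.7100
Under Gödel:
  T ∧ U = min(a, b) on (0.93, 0.31) = 0.31
  (T ∧ U) ∨ Q = max(a, b) on (0.31, 0.47) = 0.47
  ¬((T ∧ U) ∨ Q) = 1 − 0.47 = 0.53
  U ∨ T = max(a, b) on (0.31, 0.93) = 0.93
  ¬((T ∧ U) ∨ Q) ∧ (U ∨ T) = min(a, b) on (0.53, 0.93) = 0.53
  ¬(¬((T ∧ U) ∨ Q) ∧ (U ∨ T)) = 1 − 0.53 = 0.47
  → value = 0.4700
|0.7100 − 0.4700| = 0.240

0.240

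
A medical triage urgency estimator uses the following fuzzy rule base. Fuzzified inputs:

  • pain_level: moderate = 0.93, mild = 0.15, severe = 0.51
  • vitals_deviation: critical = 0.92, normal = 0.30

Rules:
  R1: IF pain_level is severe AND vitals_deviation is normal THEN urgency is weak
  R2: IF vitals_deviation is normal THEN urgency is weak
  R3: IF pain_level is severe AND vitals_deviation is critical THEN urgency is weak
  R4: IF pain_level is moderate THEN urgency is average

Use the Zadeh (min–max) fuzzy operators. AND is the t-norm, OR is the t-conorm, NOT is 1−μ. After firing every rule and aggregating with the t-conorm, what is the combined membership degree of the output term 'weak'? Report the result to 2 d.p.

0.51

R1: severe=0.51, normal=0.30; AND[min(a, b)] → w = 0.30
R2: normal=0.30 → w = 0.30
R3: severe=0.51, critical=0.92; AND[min(a, b)] → w = 0.51
R4: moderate=0.93 → w = 0.93
Rules with consequent 'weak': {R1, R2, R3} → strengths 0.30, 0.30, 0.51
Aggregate via t-conorm [max(a, b)]: 0.51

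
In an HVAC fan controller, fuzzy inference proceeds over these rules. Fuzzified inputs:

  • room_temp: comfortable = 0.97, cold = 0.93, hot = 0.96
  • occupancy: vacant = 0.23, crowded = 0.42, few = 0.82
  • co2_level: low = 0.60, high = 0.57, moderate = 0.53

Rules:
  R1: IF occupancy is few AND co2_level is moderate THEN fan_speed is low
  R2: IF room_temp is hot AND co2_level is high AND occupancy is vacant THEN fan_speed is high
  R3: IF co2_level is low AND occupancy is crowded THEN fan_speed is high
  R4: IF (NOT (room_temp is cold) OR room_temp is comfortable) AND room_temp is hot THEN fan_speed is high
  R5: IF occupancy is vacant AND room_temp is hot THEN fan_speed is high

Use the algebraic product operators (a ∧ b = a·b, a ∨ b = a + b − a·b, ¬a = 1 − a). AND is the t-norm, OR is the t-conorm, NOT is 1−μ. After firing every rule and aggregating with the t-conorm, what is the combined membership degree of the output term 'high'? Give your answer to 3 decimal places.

0.966

R1: few=0.82, moderate=0.53; AND[a·b] → w = 0.4346
R2: hot=0.96, high=0.57, vacant=0.23; AND[a·b] → w = 0.1259
R3: low=0.60, crowded=0.42; AND[a·b] → w = 0.2520
R4: (¬cold=1−0.93=0.07 OR comfortable=0.97) = 0.9721; AND[a·b] with hot=0.96 → w = 0.9332
R5: vacant=0.23, hot=0.96; AND[a·b] → w = 0.2208
Rules with consequent 'high': {R2, R3, R4, R5} → strengths 0.1259, 0.2520, 0.9332, 0.2208
Aggregate via t-conorm [a + b − a·b]: 0.9660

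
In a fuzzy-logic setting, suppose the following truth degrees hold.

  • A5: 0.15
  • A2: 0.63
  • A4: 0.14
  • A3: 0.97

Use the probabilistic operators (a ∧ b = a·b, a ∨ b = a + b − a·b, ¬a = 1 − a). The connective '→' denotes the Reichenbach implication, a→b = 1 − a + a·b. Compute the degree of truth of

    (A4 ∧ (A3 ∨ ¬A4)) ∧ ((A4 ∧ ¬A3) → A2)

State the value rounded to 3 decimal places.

¬A4 = 1 − 0.1400 = 0.8600
A3 ∨ ¬A4 = a + b − a·b on (0.9700, 0.8600) = 0.9958
A4 ∧ (A3 ∨ ¬A4) = a·b on (0.1400, 0.9958) = 0.1394
¬A3 = 1 − 0.9700 = 0.0300
A4 ∧ ¬A3 = a·b on (0.1400, 0.0300) = 0.0042
(A4 ∧ ¬A3) → A2  [Reichenbach: 1 − a + a·b] with a=0.0042, b=0.6300 → 0.9984
(A4 ∧ (A3 ∨ ¬A4)) ∧ ((A4 ∧ ¬A3) → A2) = a·b on (0.1394, 0.9984) = 0.1392

0.139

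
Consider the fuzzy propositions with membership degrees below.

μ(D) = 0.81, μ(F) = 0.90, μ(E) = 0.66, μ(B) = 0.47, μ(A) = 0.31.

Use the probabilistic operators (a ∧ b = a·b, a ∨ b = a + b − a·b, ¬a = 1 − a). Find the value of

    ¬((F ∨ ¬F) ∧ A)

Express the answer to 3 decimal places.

¬F = 1 − 0.9000 = 0.1000
F ∨ ¬F = a + b − a·b on (0.9000, 0.1000) = 0.9100
(F ∨ ¬F) ∧ A = a·b on (0.9100, 0.3100) = 0.2821
¬((F ∨ ¬F) ∧ A) = 1 − 0.2821 = 0.7179

0.718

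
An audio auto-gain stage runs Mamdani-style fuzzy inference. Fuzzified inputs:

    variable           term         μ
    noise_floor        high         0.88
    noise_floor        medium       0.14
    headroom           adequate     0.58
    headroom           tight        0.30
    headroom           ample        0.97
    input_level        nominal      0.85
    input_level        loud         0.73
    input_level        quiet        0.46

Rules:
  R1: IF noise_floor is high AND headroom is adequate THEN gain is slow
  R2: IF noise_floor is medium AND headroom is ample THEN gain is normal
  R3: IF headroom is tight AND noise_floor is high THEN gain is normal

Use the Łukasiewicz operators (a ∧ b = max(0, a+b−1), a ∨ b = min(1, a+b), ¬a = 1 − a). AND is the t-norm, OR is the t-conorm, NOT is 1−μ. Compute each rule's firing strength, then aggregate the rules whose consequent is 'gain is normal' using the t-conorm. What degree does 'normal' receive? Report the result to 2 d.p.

0.29

R1: high=0.88, adequate=0.58; AND[max(0, a+b−1)] → w = 0.46
R2: medium=0.14, ample=0.97; AND[max(0, a+b−1)] → w = 0.11
R3: tight=0.30, high=0.88; AND[max(0, a+b−1)] → w = 0.18
Rules with consequent 'normal': {R2, R3} → strengths 0.11, 0.18
Aggregate via t-conorm [min(1, a+b)]: 0.29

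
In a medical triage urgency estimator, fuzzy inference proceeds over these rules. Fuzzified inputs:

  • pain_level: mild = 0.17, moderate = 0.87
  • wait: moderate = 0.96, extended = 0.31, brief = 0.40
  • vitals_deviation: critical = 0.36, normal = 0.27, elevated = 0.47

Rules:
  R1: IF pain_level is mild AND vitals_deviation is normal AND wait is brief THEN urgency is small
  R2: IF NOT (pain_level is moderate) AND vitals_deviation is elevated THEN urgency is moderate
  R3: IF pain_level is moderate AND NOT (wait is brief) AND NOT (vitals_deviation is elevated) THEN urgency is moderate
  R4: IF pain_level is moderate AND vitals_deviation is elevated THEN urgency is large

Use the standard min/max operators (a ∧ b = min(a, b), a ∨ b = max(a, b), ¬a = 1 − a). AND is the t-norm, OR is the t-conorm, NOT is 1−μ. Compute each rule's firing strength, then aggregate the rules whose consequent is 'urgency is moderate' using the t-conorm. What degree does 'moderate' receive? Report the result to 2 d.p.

R1: mild=0.17, normal=0.27, brief=0.40; AND[min(a, b)] → w = 0.17
R2: ¬moderate=1−0.87=0.13, elevated=0.47; AND[min(a, b)] → w = 0.13
R3: moderate=0.87, ¬brief=1−0.40=0.60, ¬elevated=1−0.47=0.53; AND[min(a, b)] → w = 0.53
R4: moderate=0.87, elevated=0.47; AND[min(a, b)] → w = 0.47
Rules with consequent 'moderate': {R2, R3} → strengths 0.13, 0.53
Aggregate via t-conorm [max(a, b)]: 0.53

0.53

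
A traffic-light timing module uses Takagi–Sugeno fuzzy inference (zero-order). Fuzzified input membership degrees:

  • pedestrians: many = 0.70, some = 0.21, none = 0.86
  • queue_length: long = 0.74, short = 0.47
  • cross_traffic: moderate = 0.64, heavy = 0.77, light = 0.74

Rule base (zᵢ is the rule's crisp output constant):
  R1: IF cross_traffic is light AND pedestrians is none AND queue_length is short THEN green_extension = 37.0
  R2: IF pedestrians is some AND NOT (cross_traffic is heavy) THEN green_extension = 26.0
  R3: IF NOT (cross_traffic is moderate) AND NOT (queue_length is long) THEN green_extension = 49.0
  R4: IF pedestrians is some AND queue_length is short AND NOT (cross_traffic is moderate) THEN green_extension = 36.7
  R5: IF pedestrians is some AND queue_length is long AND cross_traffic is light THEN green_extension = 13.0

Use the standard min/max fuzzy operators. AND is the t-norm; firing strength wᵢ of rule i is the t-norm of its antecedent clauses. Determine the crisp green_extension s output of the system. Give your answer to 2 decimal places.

R1 (z=37.0): light=0.74, none=0.86, short=0.47; AND[min(a, b)] → w = 0.47
R2 (z=26.0): some=0.21, ¬heavy=1−0.77=0.23; AND[min(a, b)] → w = 0.21
R3 (z=49.0): ¬moderate=1−0.64=0.36, ¬long=1−0.74=0.26; AND[min(a, b)] → w = 0.26
R4 (z=36.7): some=0.21, short=0.47, ¬moderate=1−0.64=0.36; AND[min(a, b)] → w = 0.21
R5 (z=13.0): some=0.21, long=0.74, light=0.74; AND[min(a, b)] → w = 0.21
Weighted average = (0.47·37.0 + 0.21·26.0 + 0.26·49.0 + 0.21·36.7 + 0.21·13.0) / (0.47 + 0.21 + 0.26 + 0.21 + 0.21)
  = 46.0270 / 1.3600 = 33.84

33.84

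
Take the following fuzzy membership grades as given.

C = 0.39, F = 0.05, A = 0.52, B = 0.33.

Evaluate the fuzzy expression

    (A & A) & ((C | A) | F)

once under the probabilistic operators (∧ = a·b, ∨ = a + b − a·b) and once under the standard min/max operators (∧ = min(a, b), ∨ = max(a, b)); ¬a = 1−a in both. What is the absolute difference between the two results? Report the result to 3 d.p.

0.325

Under probabilistic:
  A & A = a·b on (0.5200, 0.5200) = 0.2704
  C | A = a + b − a·b on (0.3900, 0.5200) = 0.7072
  (C | A) | F = a + b − a·b on (0.7072, 0.0500) = 0.7218
  (A & A) & ((C | A) | F) = a·b on (0.2704, 0.7218) = 0.1952
  → value = 0.1952
Under standard min/max:
  A & A = min(a, b) on (0.52, 0.52) = 0.52
  C | A = max(a, b) on (0.39, 0.52) = 0.52
  (C | A) | F = max(a, b) on (0.52, 0.05) = 0.52
  (A & A) & ((C | A) | F) = min(a, b) on (0.52, 0.52) = 0.52
  → value = 0.5200
|0.1952 − 0.5200| = 0.325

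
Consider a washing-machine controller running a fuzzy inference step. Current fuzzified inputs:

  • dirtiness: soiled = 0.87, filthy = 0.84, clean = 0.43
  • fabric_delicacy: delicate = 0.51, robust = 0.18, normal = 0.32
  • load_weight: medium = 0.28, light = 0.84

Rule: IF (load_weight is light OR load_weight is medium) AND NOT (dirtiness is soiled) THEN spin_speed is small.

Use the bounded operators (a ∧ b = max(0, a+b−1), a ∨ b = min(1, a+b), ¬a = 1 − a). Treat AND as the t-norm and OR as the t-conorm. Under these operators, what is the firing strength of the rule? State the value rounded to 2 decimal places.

firing strength: (light=0.84 OR medium=0.28) = 1.00; AND[max(0, a+b−1)] with ¬soiled=1−0.87=0.13 → w = 0.13

0.13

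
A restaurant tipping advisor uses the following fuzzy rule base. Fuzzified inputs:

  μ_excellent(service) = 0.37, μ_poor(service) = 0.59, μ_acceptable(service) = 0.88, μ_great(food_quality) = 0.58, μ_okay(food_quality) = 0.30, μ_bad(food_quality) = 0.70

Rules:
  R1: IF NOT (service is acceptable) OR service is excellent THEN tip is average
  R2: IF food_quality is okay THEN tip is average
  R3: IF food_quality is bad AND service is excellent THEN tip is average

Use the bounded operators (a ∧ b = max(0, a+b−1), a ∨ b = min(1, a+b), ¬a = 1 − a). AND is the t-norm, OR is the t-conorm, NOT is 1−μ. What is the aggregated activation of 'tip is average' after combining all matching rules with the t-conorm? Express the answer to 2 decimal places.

0.86

R1: ¬acceptable=1−0.88=0.12, excellent=0.37; OR[min(1, a+b)] → w = 0.49
R2: okay=0.30 → w = 0.30
R3: bad=0.70, excellent=0.37; AND[max(0, a+b−1)] → w = 0.07
Rules with consequent 'average': {R1, R2, R3} → strengths 0.49, 0.30, 0.07
Aggregate via t-conorm [min(1, a+b)]: 0.86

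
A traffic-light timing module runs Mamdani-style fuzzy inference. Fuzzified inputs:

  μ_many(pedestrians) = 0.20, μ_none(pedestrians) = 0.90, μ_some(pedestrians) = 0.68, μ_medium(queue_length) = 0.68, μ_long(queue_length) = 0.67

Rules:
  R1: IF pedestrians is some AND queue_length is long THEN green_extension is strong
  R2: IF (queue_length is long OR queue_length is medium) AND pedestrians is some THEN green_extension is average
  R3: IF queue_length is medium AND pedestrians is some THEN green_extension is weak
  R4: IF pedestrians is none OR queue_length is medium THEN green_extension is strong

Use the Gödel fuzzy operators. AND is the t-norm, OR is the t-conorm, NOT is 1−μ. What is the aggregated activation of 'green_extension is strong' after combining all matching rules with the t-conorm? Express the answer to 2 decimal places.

0.90

R1: some=0.68, long=0.67; AND[min(a, b)] → w = 0.67
R2: (long=0.67 OR medium=0.68) = 0.68; AND[min(a, b)] with some=0.68 → w = 0.68
R3: medium=0.68, some=0.68; AND[min(a, b)] → w = 0.68
R4: none=0.90, medium=0.68; OR[max(a, b)] → w = 0.90
Rules with consequent 'strong': {R1, R4} → strengths 0.67, 0.90
Aggregate via t-conorm [max(a, b)]: 0.90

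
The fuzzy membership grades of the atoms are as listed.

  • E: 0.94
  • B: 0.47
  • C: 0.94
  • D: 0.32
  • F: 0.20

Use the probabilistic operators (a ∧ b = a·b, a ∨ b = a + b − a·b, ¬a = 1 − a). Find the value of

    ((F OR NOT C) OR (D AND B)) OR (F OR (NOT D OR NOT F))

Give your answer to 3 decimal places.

NOT C = 1 − 0.9400 = 0.0600
F OR NOT C = a + b − a·b on (0.2000, 0.0600) = 0.2480
D AND B = a·b on (0.3200, 0.4700) = 0.1504
(F OR NOT C) OR (D AND B) = a + b − a·b on (0.2480, 0.1504) = 0.3611
NOT D = 1 − 0.3200 = 0.6800
NOT F = 1 − 0.2000 = 0.8000
NOT D OR NOT F = a + b − a·b on (0.6800, 0.8000) = 0.9360
F OR (NOT D OR NOT F) = a + b − a·b on (0.2000, 0.9360) = 0.9488
((F OR NOT C) OR (D AND B)) OR (F OR (NOT D OR NOT F)) = a + b − a·b on (0.3611, 0.9488) = 0.9673

0.967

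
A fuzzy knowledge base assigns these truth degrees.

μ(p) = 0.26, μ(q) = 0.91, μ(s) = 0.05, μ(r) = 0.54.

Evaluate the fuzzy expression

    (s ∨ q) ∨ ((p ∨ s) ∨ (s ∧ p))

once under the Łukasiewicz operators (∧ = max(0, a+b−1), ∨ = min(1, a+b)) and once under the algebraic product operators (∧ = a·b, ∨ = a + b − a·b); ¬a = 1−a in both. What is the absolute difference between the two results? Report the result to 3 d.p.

Under Łukasiewicz:
  s ∨ q = min(1, a+b) on (0.05, 0.91) = 0.96
  p ∨ s = min(1, a+b) on (0.26, 0.05) = 0.31
  s ∧ p = max(0, a+b−1) on (0.05, 0.26) = 0.00
  (p ∨ s) ∨ (s ∧ p) = min(1, a+b) on (0.31, 0.00) = 0.31
  (s ∨ q) ∨ ((p ∨ s) ∨ (s ∧ p)) = min(1, a+b) on (0.96, 0.31) = 1.00
  → value = 1.0000
Under algebraic product:
  s ∨ q = a + b − a·b on (0.0500, 0.9100) = 0.9145
  p ∨ s = a + b − a·b on (0.2600, 0.0500) = 0.2970
  s ∧ p = a·b on (0.0500, 0.2600) = 0.0130
  (p ∨ s) ∨ (s ∧ p) = a + b − a·b on (0.2970, 0.0130) = 0.3061
  (s ∨ q) ∨ ((p ∨ s) ∨ (s ∧ p)) = a + b − a·b on (0.9145, 0.3061) = 0.9407
  → value = 0.9407
|1.0000 − 0.9407| = 0.059

0.059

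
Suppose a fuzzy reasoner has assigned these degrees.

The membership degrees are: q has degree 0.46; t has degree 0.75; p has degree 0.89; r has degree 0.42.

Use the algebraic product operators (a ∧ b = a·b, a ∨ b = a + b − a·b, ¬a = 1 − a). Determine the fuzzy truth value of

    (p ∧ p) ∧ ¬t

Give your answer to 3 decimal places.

p ∧ p = a·b on (0.8900, 0.8900) = 0.7921
¬t = 1 − 0.7500 = 0.2500
(p ∧ p) ∧ ¬t = a·b on (0.7921, 0.2500) = 0.1980

0.198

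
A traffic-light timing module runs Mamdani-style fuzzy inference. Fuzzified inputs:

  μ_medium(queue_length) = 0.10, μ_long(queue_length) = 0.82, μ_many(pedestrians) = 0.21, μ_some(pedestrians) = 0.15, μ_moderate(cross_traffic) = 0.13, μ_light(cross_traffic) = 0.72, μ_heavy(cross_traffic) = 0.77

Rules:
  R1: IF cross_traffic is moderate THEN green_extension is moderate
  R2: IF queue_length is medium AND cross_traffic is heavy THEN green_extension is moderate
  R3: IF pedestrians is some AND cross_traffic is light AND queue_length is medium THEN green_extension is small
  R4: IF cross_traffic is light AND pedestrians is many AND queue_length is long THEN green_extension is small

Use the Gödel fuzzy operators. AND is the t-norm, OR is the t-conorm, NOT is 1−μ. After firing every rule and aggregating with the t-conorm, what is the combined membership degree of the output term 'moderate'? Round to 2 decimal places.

R1: moderate=0.13 → w = 0.13
R2: medium=0.10, heavy=0.77; AND[min(a, b)] → w = 0.10
R3: some=0.15, light=0.72, medium=0.10; AND[min(a, b)] → w = 0.10
R4: light=0.72, many=0.21, long=0.82; AND[min(a, b)] → w = 0.21
Rules with consequent 'moderate': {R1, R2} → strengths 0.13, 0.10
Aggregate via t-conorm [max(a, b)]: 0.13

0.13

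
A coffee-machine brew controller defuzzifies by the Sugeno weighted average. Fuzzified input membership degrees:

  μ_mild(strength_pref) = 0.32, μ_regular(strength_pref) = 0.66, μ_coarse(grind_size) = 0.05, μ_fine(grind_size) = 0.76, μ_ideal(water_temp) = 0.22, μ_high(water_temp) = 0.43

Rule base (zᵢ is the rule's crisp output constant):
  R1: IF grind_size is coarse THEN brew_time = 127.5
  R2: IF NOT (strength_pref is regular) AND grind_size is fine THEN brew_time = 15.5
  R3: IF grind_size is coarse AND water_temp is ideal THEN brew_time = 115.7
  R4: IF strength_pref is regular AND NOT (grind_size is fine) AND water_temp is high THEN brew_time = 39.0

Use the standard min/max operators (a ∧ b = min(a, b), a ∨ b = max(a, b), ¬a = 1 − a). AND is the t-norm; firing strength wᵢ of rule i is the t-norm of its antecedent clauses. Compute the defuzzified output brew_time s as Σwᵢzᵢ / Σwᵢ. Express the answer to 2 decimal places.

R1 (z=127.5): coarse=0.05 → w = 0.05
R2 (z=15.5): ¬regular=1−0.66=0.34, fine=0.76; AND[min(a, b)] → w = 0.34
R3 (z=115.7): coarse=0.05, ideal=0.22; AND[min(a, b)] → w = 0.05
R4 (z=39.0): regular=0.66, ¬fine=1−0.76=0.24, high=0.43; AND[min(a, b)] → w = 0.24
Weighted average = (0.05·127.5 + 0.34·15.5 + 0.05·115.7 + 0.24·39.0) / (0.05 + 0.34 + 0.05 + 0.24)
  = 26.7900 / 0.6800 = 39.40

39.40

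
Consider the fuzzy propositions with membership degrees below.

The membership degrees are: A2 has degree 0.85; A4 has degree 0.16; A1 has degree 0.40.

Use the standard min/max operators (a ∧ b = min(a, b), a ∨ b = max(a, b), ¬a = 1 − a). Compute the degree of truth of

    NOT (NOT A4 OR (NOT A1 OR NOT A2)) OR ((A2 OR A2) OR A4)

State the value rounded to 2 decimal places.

0.85

NOT A4 = 1 − 0.16 = 0.84
NOT A1 = 1 − 0.40 = 0.60
NOT A2 = 1 − 0.85 = 0.15
NOT A1 OR NOT A2 = max(a, b) on (0.60, 0.15) = 0.60
NOT A4 OR (NOT A1 OR NOT A2) = max(a, b) on (0.84, 0.60) = 0.84
NOT (NOT A4 OR (NOT A1 OR NOT A2)) = 1 − 0.84 = 0.16
A2 OR A2 = max(a, b) on (0.85, 0.85) = 0.85
(A2 OR A2) OR A4 = max(a, b) on (0.85, 0.16) = 0.85
NOT (NOT A4 OR (NOT A1 OR NOT A2)) OR ((A2 OR A2) OR A4) = max(a, b) on (0.16, 0.85) = 0.85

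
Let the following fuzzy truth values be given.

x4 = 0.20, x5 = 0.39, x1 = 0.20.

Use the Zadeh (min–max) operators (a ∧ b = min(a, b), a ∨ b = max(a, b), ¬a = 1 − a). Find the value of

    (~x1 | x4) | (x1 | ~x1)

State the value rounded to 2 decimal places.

0.80

~x1 = 1 − 0.20 = 0.80
~x1 | x4 = max(a, b) on (0.80, 0.20) = 0.80
~x1 = 1 − 0.20 = 0.80
x1 | ~x1 = max(a, b) on (0.20, 0.80) = 0.80
(~x1 | x4) | (x1 | ~x1) = max(a, b) on (0.80, 0.80) = 0.80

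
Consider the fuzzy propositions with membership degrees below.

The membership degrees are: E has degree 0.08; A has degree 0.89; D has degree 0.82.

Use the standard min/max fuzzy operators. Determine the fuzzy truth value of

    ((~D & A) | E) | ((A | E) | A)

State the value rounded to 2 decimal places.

0.89

~D = 1 − 0.82 = 0.18
~D & A = min(a, b) on (0.18, 0.89) = 0.18
(~D & A) | E = max(a, b) on (0.18, 0.08) = 0.18
A | E = max(a, b) on (0.89, 0.08) = 0.89
(A | E) | A = max(a, b) on (0.89, 0.89) = 0.89
((~D & A) | E) | ((A | E) | A) = max(a, b) on (0.18, 0.89) = 0.89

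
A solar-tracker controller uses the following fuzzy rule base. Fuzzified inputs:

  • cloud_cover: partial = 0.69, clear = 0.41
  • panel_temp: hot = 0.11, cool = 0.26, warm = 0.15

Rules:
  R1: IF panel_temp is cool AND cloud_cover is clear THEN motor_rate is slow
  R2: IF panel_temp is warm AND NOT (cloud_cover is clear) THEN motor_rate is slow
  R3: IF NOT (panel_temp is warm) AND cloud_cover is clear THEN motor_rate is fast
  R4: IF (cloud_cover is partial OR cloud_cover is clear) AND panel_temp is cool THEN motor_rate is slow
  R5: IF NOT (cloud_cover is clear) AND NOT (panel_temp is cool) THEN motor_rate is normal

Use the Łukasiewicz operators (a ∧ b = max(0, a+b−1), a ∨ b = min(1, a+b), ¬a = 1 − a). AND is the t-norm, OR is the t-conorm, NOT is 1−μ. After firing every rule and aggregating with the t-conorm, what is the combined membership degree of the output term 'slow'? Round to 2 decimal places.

R1: cool=0.26, clear=0.41; AND[max(0, a+b−1)] → w = 0.00
R2: warm=0.15, ¬clear=1−0.41=0.59; AND[max(0, a+b−1)] → w = 0.00
R3: ¬warm=1−0.15=0.85, clear=0.41; AND[max(0, a+b−1)] → w = 0.26
R4: (partial=0.69 OR clear=0.41) = 1.00; AND[max(0, a+b−1)] with cool=0.26 → w = 0.26
R5: ¬clear=1−0.41=0.59, ¬cool=1−0.26=0.74; AND[max(0, a+b−1)] → w = 0.33
Rules with consequent 'slow': {R1, R2, R4} → strengths 0.00, 0.00, 0.26
Aggregate via t-conorm [min(1, a+b)]: 0.26

0.26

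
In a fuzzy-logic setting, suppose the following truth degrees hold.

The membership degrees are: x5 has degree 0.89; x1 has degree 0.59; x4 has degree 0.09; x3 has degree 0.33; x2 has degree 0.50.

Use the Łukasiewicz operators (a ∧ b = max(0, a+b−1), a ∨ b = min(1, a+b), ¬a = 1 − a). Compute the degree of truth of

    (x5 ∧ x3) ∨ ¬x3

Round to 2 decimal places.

0.89

x5 ∧ x3 = max(0, a+b−1) on (0.89, 0.33) = 0.22
¬x3 = 1 − 0.33 = 0.67
(x5 ∧ x3) ∨ ¬x3 = min(1, a+b) on (0.22, 0.67) = 0.89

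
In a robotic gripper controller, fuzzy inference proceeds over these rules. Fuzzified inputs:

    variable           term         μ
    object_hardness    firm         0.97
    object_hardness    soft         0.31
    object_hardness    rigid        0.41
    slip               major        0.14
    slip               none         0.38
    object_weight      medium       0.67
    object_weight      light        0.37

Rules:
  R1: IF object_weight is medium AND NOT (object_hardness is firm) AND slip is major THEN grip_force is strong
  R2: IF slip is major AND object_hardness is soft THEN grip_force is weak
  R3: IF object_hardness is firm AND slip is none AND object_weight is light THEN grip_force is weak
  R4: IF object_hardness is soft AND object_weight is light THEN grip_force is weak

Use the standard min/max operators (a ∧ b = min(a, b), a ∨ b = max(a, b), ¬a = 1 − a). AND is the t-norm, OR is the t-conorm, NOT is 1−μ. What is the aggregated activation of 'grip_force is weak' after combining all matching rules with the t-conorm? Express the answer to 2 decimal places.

0.37

R1: medium=0.67, ¬firm=1−0.97=0.03, major=0.14; AND[min(a, b)] → w = 0.03
R2: major=0.14, soft=0.31; AND[min(a, b)] → w = 0.14
R3: firm=0.97, none=0.38, light=0.37; AND[min(a, b)] → w = 0.37
R4: soft=0.31, light=0.37; AND[min(a, b)] → w = 0.31
Rules with consequent 'weak': {R2, R3, R4} → strengths 0.14, 0.37, 0.31
Aggregate via t-conorm [max(a, b)]: 0.37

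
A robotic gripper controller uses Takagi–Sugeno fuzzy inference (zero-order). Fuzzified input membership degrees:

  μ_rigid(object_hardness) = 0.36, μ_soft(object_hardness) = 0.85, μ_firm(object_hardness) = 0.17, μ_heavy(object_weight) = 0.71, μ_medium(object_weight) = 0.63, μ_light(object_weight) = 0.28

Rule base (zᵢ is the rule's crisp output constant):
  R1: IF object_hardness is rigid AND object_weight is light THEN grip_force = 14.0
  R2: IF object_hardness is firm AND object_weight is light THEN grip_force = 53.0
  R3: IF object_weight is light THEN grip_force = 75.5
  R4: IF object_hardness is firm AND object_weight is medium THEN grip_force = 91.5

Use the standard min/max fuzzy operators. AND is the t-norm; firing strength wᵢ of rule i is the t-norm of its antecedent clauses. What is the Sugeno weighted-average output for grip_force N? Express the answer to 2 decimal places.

R1 (z=14.0): rigid=0.36, light=0.28; AND[min(a, b)] → w = 0.28
R2 (z=53.0): firm=0.17, light=0.28; AND[min(a, b)] → w = 0.17
R3 (z=75.5): light=0.28 → w = 0.28
R4 (z=91.5): firm=0.17, medium=0.63; AND[min(a, b)] → w = 0.17
Weighted average = (0.28·14.0 + 0.17·53.0 + 0.28·75.5 + 0.17·91.5) / (0.28 + 0.17 + 0.28 + 0.17)
  = 49.6250 / 0.9000 = 55.14

55.14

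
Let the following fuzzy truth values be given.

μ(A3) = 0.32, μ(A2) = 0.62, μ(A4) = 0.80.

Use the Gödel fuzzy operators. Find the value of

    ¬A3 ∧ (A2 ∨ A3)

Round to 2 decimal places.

¬A3 = 1 − 0.32 = 0.68
A2 ∨ A3 = max(a, b) on (0.62, 0.32) = 0.62
¬A3 ∧ (A2 ∨ A3) = min(a, b) on (0.68, 0.62) = 0.62

0.62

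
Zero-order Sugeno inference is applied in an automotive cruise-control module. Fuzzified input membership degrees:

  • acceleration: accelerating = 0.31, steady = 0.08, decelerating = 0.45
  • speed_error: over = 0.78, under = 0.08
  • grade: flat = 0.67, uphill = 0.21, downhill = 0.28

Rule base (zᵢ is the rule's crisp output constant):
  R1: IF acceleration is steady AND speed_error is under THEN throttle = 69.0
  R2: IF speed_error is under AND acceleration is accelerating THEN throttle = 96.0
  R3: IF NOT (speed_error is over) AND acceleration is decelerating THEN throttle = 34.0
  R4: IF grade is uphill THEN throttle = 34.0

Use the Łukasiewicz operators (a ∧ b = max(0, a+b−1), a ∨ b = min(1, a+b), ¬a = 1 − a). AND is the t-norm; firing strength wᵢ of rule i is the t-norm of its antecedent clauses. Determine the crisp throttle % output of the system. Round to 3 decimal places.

34.000

R1 (z=69.0): steady=0.08, under=0.08; AND[max(0, a+b−1)] → w = 0.00
R2 (z=96.0): under=0.08, accelerating=0.31; AND[max(0, a+b−1)] → w = 0.00
R3 (z=34.0): ¬over=1−0.78=0.22, decelerating=0.45; AND[max(0, a+b−1)] → w = 0.00
R4 (z=34.0): uphill=0.21 → w = 0.21
Weighted average = (0.00·69.0 + 0.00·96.0 + 0.00·34.0 + 0.21·34.0) / (0.00 + 0.00 + 0.00 + 0.21)
  = 7.1400 / 0.2100 = 34.000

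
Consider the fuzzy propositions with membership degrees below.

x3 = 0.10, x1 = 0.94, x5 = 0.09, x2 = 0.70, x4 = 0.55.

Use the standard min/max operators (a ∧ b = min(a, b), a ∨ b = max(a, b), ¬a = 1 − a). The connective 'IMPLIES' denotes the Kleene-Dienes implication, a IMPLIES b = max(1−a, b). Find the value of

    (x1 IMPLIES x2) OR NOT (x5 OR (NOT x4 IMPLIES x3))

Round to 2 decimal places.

0.70

x1 IMPLIES x2  [Kleene-Dienes: max(1−a, b)] with a=0.94, b=0.70 → 0.70
NOT x4 = 1 − 0.55 = 0.45
NOT x4 IMPLIES x3  [Kleene-Dienes: max(1−a, b)] with a=0.45, b=0.10 → 0.55
x5 OR (NOT x4 IMPLIES x3) = max(a, b) on (0.09, 0.55) = 0.55
NOT (x5 OR (NOT x4 IMPLIES x3)) = 1 − 0.55 = 0.45
(x1 IMPLIES x2) OR NOT (x5 OR (NOT x4 IMPLIES x3)) = max(a, b) on (0.70, 0.45) = 0.70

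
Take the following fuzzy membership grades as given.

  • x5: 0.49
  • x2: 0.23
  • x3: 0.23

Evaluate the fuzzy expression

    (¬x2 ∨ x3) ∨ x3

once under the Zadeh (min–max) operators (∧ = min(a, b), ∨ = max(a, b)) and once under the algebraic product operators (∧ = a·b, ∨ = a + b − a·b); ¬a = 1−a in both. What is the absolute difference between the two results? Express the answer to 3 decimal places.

0.094

Under Zadeh (min–max):
  ¬x2 = 1 − 0.23 = 0.77
  ¬x2 ∨ x3 = max(a, b) on (0.77, 0.23) = 0.77
  (¬x2 ∨ x3) ∨ x3 = max(a, b) on (0.77, 0.23) = 0.77
  → value = 0.7700
Under algebraic product:
  ¬x2 = 1 − 0.2300 = 0.7700
  ¬x2 ∨ x3 = a + b − a·b on (0.7700, 0.2300) = 0.8229
  (¬x2 ∨ x3) ∨ x3 = a + b − a·b on (0.8229, 0.2300) = 0.8636
  → value = 0.8636
|0.7700 − 0.8636| = 0.094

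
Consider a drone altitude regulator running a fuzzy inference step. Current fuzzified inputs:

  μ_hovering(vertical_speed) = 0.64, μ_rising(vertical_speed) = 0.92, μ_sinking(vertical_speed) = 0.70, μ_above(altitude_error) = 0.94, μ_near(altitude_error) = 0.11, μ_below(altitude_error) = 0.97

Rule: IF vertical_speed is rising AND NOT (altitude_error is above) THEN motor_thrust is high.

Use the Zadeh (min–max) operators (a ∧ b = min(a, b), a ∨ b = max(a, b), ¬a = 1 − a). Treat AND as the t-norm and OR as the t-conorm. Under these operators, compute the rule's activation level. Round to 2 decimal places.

0.06

firing strength: rising=0.92, ¬above=1−0.94=0.06; AND[min(a, b)] → w = 0.06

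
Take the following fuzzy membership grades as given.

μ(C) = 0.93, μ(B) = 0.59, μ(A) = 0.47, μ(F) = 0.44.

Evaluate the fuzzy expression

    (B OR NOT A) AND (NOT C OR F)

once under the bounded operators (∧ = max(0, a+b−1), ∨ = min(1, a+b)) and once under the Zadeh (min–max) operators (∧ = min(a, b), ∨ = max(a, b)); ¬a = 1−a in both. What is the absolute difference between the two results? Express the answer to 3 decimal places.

Under bounded:
  NOT A = 1 − 0.47 = 0.53
  B OR NOT A = min(1, a+b) on (0.59, 0.53) = 1.00
  NOT C = 1 − 0.93 = 0.07
  NOT C OR F = min(1, a+b) on (0.07, 0.44) = 0.51
  (B OR NOT A) AND (NOT C OR F) = max(0, a+b−1) on (1.00, 0.51) = 0.51
  → value = 0.5100
Under Zadeh (min–max):
  NOT A = 1 − 0.47 = 0.53
  B OR NOT A = max(a, b) on (0.59, 0.53) = 0.59
  NOT C = 1 − 0.93 = 0.07
  NOT C OR F = max(a, b) on (0.07, 0.44) = 0.44
  (B OR NOT A) AND (NOT C OR F) = min(a, b) on (0.59, 0.44) = 0.44
  → value = 0.4400
|0.5100 − 0.4400| = 0.070

0.070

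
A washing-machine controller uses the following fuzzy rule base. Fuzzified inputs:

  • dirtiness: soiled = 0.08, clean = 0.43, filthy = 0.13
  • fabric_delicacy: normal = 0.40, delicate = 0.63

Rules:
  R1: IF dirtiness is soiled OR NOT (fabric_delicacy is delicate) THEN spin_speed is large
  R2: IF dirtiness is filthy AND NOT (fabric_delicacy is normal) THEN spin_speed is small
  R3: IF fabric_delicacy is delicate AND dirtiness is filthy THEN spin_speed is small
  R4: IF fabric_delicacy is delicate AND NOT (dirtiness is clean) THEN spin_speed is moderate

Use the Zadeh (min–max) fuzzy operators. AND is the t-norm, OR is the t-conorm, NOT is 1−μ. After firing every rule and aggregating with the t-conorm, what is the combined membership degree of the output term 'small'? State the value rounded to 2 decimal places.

R1: soiled=0.08, ¬delicate=1−0.63=0.37; OR[max(a, b)] → w = 0.37
R2: filthy=0.13, ¬normal=1−0.40=0.60; AND[min(a, b)] → w = 0.13
R3: delicate=0.63, filthy=0.13; AND[min(a, b)] → w = 0.13
R4: delicate=0.63, ¬clean=1−0.43=0.57; AND[min(a, b)] → w = 0.57
Rules with consequent 'small': {R2, R3} → strengths 0.13, 0.13
Aggregate via t-conorm [max(a, b)]: 0.13

0.13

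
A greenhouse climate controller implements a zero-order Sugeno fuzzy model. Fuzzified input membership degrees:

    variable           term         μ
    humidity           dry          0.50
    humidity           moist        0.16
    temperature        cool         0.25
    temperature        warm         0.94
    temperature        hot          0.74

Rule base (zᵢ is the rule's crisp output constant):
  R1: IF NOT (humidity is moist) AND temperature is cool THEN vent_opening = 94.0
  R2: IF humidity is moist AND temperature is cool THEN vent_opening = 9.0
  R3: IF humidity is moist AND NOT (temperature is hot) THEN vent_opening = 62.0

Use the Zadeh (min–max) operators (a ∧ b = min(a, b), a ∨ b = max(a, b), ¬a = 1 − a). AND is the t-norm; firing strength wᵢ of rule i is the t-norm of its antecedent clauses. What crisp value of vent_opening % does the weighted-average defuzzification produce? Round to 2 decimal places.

R1 (z=94.0): ¬moist=1−0.16=0.84, cool=0.25; AND[min(a, b)] → w = 0.25
R2 (z=9.0): moist=0.16, cool=0.25; AND[min(a, b)] → w = 0.16
R3 (z=62.0): moist=0.16, ¬hot=1−0.74=0.26; AND[min(a, b)] → w = 0.16
Weighted average = (0.25·94.0 + 0.16·9.0 + 0.16·62.0) / (0.25 + 0.16 + 0.16)
  = 34.8600 / 0.5700 = 61.16

61.16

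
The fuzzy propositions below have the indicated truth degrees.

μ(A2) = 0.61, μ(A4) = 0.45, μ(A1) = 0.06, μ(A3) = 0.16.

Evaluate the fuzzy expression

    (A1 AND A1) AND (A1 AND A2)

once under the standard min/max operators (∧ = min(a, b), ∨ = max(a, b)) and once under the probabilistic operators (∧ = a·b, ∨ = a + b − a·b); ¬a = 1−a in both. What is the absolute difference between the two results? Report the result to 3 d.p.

Under standard min/max:
  A1 AND A1 = min(a, b) on (0.06, 0.06) = 0.06
  A1 AND A2 = min(a, b) on (0.06, 0.61) = 0.06
  (A1 AND A1) AND (A1 AND A2) = min(a, b) on (0.06, 0.06) = 0.06
  → value = 0.0600
Under probabilistic:
  A1 AND A1 = a·b on (0.0600, 0.0600) = 0.0036
  A1 AND A2 = a·b on (0.0600, 0.6100) = 0.0366
  (A1 AND A1) AND (A1 AND A2) = a·b on (0.0036, 0.0366) = 0.0001
  → value = 0.0001
|0.0600 − 0.0001| = 0.060

0.060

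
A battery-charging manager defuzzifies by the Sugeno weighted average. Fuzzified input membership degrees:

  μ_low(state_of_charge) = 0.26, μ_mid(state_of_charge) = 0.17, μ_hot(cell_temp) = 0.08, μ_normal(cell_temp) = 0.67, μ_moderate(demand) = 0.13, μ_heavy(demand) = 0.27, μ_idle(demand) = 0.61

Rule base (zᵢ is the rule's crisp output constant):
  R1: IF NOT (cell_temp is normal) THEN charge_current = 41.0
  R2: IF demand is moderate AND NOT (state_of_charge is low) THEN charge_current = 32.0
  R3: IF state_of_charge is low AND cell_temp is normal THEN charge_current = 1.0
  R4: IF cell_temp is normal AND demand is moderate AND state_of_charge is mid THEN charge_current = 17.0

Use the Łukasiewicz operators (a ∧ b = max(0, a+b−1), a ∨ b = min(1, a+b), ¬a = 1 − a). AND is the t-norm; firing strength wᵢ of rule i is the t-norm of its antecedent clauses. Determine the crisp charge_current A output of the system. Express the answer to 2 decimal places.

R1 (z=41.0): ¬normal=1−0.67=0.33 → w = 0.33
R2 (z=32.0): moderate=0.13, ¬low=1−0.26=0.74; AND[max(0, a+b−1)] → w = 0.00
R3 (z=1.0): low=0.26, normal=0.67; AND[max(0, a+b−1)] → w = 0.00
R4 (z=17.0): normal=0.67, moderate=0.13, mid=0.17; AND[max(0, a+b−1)] → w = 0.00
Weighted average = (0.33·41.0 + 0.00·32.0 + 0.00·1.0 + 0.00·17.0) / (0.33 + 0.00 + 0.00 + 0.00)
  = 13.5300 / 0.3300 = 41.00

41.00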